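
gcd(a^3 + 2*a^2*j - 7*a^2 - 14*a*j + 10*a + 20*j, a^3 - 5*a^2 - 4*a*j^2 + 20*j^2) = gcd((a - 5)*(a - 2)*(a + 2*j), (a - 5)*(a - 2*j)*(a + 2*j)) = a^2 + 2*a*j - 5*a - 10*j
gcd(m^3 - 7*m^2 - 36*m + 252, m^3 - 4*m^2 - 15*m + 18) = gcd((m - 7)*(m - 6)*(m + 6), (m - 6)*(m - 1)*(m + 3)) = m - 6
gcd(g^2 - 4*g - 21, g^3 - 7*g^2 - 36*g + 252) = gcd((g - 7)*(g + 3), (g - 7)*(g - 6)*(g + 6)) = g - 7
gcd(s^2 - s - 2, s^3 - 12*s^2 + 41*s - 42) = s - 2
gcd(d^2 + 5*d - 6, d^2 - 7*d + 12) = 1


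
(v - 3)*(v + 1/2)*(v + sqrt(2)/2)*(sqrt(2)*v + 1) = sqrt(2)*v^4 - 5*sqrt(2)*v^3/2 + 2*v^3 - 5*v^2 - sqrt(2)*v^2 - 3*v - 5*sqrt(2)*v/4 - 3*sqrt(2)/4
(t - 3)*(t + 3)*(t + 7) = t^3 + 7*t^2 - 9*t - 63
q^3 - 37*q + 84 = (q - 4)*(q - 3)*(q + 7)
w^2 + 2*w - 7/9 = (w - 1/3)*(w + 7/3)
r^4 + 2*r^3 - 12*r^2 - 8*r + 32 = (r - 2)^2*(r + 2)*(r + 4)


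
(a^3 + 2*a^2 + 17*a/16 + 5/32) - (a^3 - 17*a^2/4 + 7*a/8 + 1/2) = 25*a^2/4 + 3*a/16 - 11/32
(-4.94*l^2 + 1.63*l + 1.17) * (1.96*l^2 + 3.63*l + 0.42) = -9.6824*l^4 - 14.7374*l^3 + 6.1353*l^2 + 4.9317*l + 0.4914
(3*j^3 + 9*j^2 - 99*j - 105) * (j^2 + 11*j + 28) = 3*j^5 + 42*j^4 + 84*j^3 - 942*j^2 - 3927*j - 2940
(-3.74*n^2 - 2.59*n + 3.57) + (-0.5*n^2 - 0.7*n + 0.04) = -4.24*n^2 - 3.29*n + 3.61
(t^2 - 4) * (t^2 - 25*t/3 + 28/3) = t^4 - 25*t^3/3 + 16*t^2/3 + 100*t/3 - 112/3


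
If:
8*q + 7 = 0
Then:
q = -7/8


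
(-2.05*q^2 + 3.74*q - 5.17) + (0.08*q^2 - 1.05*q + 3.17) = -1.97*q^2 + 2.69*q - 2.0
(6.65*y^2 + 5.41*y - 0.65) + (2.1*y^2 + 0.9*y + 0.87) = 8.75*y^2 + 6.31*y + 0.22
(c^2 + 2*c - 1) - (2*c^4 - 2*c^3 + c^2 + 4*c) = -2*c^4 + 2*c^3 - 2*c - 1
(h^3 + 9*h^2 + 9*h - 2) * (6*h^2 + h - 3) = 6*h^5 + 55*h^4 + 60*h^3 - 30*h^2 - 29*h + 6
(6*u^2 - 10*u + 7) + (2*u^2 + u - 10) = 8*u^2 - 9*u - 3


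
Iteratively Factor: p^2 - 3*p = (p)*(p - 3)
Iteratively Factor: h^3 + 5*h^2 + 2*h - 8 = (h + 2)*(h^2 + 3*h - 4) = (h + 2)*(h + 4)*(h - 1)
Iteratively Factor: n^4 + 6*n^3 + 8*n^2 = (n + 2)*(n^3 + 4*n^2) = n*(n + 2)*(n^2 + 4*n) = n*(n + 2)*(n + 4)*(n)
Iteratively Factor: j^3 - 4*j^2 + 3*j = (j - 3)*(j^2 - j) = j*(j - 3)*(j - 1)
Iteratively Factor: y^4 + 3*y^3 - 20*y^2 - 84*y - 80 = (y + 2)*(y^3 + y^2 - 22*y - 40) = (y + 2)^2*(y^2 - y - 20) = (y - 5)*(y + 2)^2*(y + 4)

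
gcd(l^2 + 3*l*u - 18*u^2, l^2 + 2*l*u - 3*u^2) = 1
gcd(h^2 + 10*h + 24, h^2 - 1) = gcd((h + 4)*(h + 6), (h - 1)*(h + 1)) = 1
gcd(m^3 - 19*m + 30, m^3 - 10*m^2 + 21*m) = m - 3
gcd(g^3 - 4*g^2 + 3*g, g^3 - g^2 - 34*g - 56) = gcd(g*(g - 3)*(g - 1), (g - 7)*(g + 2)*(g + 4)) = 1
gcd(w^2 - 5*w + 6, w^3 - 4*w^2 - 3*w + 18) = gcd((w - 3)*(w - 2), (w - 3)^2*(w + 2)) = w - 3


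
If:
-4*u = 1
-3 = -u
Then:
No Solution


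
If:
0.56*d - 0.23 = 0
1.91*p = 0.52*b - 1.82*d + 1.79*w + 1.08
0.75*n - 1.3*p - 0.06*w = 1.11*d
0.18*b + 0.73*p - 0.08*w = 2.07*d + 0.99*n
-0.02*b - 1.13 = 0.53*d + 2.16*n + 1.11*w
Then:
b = 5.97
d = 0.41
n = 0.34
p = -0.06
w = -1.99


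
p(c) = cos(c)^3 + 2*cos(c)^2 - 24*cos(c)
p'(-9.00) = -10.37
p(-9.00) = 22.77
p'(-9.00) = -10.37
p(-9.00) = 22.77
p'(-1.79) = -24.14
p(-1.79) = 5.30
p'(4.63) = -24.23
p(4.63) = 1.99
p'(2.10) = 21.80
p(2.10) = 12.50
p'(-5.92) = 6.27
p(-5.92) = -19.87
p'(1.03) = 18.13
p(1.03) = -11.69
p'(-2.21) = -20.32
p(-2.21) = 14.82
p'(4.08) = -20.42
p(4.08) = 14.68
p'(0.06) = 1.02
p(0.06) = -20.97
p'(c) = -3*sin(c)*cos(c)^2 - 4*sin(c)*cos(c) + 24*sin(c)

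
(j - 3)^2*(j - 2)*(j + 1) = j^4 - 7*j^3 + 13*j^2 + 3*j - 18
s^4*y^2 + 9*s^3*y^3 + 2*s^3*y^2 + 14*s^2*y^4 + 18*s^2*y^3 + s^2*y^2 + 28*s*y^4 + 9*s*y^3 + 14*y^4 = (s + 2*y)*(s + 7*y)*(s*y + y)^2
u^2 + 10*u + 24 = (u + 4)*(u + 6)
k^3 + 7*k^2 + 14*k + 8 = (k + 1)*(k + 2)*(k + 4)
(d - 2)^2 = d^2 - 4*d + 4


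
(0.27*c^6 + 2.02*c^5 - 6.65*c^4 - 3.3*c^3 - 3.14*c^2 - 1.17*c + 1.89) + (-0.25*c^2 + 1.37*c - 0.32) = 0.27*c^6 + 2.02*c^5 - 6.65*c^4 - 3.3*c^3 - 3.39*c^2 + 0.2*c + 1.57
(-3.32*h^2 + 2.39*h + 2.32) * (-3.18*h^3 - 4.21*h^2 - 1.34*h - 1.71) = 10.5576*h^5 + 6.377*h^4 - 12.9907*h^3 - 7.2926*h^2 - 7.1957*h - 3.9672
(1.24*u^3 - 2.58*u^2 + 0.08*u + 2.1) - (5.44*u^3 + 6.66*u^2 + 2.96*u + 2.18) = -4.2*u^3 - 9.24*u^2 - 2.88*u - 0.0800000000000001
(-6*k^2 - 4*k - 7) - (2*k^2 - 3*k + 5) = -8*k^2 - k - 12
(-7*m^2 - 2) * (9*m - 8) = -63*m^3 + 56*m^2 - 18*m + 16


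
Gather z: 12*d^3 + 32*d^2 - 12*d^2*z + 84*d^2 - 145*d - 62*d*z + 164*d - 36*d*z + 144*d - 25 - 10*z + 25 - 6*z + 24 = 12*d^3 + 116*d^2 + 163*d + z*(-12*d^2 - 98*d - 16) + 24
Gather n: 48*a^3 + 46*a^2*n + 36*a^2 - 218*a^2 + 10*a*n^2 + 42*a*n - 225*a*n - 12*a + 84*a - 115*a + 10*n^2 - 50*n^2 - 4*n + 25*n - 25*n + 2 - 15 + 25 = 48*a^3 - 182*a^2 - 43*a + n^2*(10*a - 40) + n*(46*a^2 - 183*a - 4) + 12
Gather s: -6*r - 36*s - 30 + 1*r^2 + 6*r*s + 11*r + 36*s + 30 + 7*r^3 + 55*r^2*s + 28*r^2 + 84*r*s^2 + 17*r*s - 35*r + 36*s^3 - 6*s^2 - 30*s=7*r^3 + 29*r^2 - 30*r + 36*s^3 + s^2*(84*r - 6) + s*(55*r^2 + 23*r - 30)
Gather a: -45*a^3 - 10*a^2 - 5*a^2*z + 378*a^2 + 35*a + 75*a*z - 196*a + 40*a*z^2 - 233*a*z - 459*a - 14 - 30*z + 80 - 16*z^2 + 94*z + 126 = -45*a^3 + a^2*(368 - 5*z) + a*(40*z^2 - 158*z - 620) - 16*z^2 + 64*z + 192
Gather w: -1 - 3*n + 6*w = -3*n + 6*w - 1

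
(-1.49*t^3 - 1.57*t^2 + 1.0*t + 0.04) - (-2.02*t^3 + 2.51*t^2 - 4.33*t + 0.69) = 0.53*t^3 - 4.08*t^2 + 5.33*t - 0.65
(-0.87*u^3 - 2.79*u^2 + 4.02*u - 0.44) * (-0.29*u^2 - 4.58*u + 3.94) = 0.2523*u^5 + 4.7937*u^4 + 8.1846*u^3 - 29.2766*u^2 + 17.854*u - 1.7336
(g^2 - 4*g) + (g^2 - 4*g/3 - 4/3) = 2*g^2 - 16*g/3 - 4/3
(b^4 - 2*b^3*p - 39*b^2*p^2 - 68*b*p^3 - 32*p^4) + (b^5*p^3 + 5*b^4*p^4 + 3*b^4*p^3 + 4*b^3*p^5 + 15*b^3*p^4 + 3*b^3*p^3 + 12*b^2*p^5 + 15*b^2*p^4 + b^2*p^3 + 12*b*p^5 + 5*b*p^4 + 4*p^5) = b^5*p^3 + 5*b^4*p^4 + 3*b^4*p^3 + b^4 + 4*b^3*p^5 + 15*b^3*p^4 + 3*b^3*p^3 - 2*b^3*p + 12*b^2*p^5 + 15*b^2*p^4 + b^2*p^3 - 39*b^2*p^2 + 12*b*p^5 + 5*b*p^4 - 68*b*p^3 + 4*p^5 - 32*p^4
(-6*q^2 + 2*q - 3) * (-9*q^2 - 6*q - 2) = 54*q^4 + 18*q^3 + 27*q^2 + 14*q + 6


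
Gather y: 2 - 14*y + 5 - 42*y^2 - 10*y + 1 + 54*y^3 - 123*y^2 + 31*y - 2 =54*y^3 - 165*y^2 + 7*y + 6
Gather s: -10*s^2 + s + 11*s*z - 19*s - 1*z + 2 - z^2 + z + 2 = -10*s^2 + s*(11*z - 18) - z^2 + 4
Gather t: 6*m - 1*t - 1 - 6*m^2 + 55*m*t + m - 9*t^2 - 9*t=-6*m^2 + 7*m - 9*t^2 + t*(55*m - 10) - 1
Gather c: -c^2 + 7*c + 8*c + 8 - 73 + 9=-c^2 + 15*c - 56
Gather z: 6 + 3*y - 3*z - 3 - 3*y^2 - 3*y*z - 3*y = -3*y^2 + z*(-3*y - 3) + 3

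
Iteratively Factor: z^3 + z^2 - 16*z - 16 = (z - 4)*(z^2 + 5*z + 4) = (z - 4)*(z + 1)*(z + 4)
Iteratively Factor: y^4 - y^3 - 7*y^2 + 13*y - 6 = (y + 3)*(y^3 - 4*y^2 + 5*y - 2) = (y - 1)*(y + 3)*(y^2 - 3*y + 2) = (y - 2)*(y - 1)*(y + 3)*(y - 1)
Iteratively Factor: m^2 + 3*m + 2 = (m + 1)*(m + 2)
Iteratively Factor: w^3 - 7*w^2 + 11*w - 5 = (w - 5)*(w^2 - 2*w + 1) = (w - 5)*(w - 1)*(w - 1)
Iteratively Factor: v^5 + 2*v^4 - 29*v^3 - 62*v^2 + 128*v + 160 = (v - 5)*(v^4 + 7*v^3 + 6*v^2 - 32*v - 32) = (v - 5)*(v + 4)*(v^3 + 3*v^2 - 6*v - 8) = (v - 5)*(v + 4)^2*(v^2 - v - 2) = (v - 5)*(v - 2)*(v + 4)^2*(v + 1)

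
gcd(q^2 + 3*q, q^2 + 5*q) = q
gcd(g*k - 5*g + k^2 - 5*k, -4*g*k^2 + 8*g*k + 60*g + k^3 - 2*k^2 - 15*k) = k - 5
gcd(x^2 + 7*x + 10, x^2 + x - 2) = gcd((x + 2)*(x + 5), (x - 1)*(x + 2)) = x + 2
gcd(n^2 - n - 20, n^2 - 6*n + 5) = n - 5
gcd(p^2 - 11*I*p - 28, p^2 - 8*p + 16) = 1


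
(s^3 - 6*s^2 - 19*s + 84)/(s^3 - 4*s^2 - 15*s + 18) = (s^3 - 6*s^2 - 19*s + 84)/(s^3 - 4*s^2 - 15*s + 18)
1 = 1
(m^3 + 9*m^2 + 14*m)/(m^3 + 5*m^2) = (m^2 + 9*m + 14)/(m*(m + 5))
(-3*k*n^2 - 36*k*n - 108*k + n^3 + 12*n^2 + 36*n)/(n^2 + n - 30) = (-3*k*n - 18*k + n^2 + 6*n)/(n - 5)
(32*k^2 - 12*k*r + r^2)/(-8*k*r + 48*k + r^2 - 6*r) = (-4*k + r)/(r - 6)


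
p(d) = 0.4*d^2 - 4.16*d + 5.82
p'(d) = 0.8*d - 4.16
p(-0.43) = 7.68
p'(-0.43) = -4.50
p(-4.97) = 36.38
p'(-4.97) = -8.14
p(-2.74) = 20.22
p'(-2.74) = -6.35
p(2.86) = -2.81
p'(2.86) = -1.87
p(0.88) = 2.47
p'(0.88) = -3.46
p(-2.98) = 21.77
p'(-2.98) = -6.54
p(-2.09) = 16.26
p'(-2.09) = -5.83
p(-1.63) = 13.66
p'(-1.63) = -5.46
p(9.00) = 0.78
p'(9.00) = 3.04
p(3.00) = -3.06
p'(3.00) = -1.76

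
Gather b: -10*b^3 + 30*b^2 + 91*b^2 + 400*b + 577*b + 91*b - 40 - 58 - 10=-10*b^3 + 121*b^2 + 1068*b - 108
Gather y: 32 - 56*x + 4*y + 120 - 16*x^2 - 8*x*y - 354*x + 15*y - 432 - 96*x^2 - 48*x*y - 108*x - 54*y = -112*x^2 - 518*x + y*(-56*x - 35) - 280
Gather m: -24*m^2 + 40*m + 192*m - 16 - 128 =-24*m^2 + 232*m - 144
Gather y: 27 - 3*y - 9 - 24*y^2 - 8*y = -24*y^2 - 11*y + 18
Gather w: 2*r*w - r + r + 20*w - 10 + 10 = w*(2*r + 20)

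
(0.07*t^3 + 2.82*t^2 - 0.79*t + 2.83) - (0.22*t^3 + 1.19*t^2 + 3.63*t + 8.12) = -0.15*t^3 + 1.63*t^2 - 4.42*t - 5.29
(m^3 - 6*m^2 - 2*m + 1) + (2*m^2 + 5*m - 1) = m^3 - 4*m^2 + 3*m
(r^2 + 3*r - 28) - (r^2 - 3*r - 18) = 6*r - 10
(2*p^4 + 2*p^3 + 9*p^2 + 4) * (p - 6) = 2*p^5 - 10*p^4 - 3*p^3 - 54*p^2 + 4*p - 24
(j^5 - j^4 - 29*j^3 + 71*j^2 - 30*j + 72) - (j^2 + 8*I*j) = j^5 - j^4 - 29*j^3 + 70*j^2 - 30*j - 8*I*j + 72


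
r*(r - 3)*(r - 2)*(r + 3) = r^4 - 2*r^3 - 9*r^2 + 18*r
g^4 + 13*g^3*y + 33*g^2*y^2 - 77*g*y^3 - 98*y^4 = (g - 2*y)*(g + y)*(g + 7*y)^2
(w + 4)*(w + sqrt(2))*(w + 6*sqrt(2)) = w^3 + 4*w^2 + 7*sqrt(2)*w^2 + 12*w + 28*sqrt(2)*w + 48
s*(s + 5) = s^2 + 5*s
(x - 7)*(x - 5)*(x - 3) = x^3 - 15*x^2 + 71*x - 105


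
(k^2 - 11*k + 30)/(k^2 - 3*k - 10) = (k - 6)/(k + 2)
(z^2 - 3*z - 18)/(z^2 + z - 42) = (z + 3)/(z + 7)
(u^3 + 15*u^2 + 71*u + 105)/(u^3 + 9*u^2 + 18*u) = (u^2 + 12*u + 35)/(u*(u + 6))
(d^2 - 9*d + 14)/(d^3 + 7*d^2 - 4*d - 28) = (d - 7)/(d^2 + 9*d + 14)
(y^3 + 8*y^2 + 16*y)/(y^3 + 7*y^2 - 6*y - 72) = y*(y + 4)/(y^2 + 3*y - 18)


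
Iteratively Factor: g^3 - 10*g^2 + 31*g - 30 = (g - 3)*(g^2 - 7*g + 10) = (g - 3)*(g - 2)*(g - 5)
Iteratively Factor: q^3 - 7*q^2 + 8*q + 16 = (q - 4)*(q^2 - 3*q - 4) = (q - 4)^2*(q + 1)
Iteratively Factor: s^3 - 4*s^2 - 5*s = (s + 1)*(s^2 - 5*s) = (s - 5)*(s + 1)*(s)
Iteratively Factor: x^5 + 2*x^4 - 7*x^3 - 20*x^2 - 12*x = (x + 1)*(x^4 + x^3 - 8*x^2 - 12*x) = (x + 1)*(x + 2)*(x^3 - x^2 - 6*x) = (x + 1)*(x + 2)^2*(x^2 - 3*x) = (x - 3)*(x + 1)*(x + 2)^2*(x)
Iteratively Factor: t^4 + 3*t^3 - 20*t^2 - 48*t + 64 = (t + 4)*(t^3 - t^2 - 16*t + 16) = (t - 1)*(t + 4)*(t^2 - 16) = (t - 4)*(t - 1)*(t + 4)*(t + 4)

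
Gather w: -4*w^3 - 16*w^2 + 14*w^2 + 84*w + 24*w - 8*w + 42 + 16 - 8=-4*w^3 - 2*w^2 + 100*w + 50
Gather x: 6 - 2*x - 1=5 - 2*x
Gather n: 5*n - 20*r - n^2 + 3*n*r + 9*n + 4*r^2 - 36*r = -n^2 + n*(3*r + 14) + 4*r^2 - 56*r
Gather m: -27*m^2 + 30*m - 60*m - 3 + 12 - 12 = -27*m^2 - 30*m - 3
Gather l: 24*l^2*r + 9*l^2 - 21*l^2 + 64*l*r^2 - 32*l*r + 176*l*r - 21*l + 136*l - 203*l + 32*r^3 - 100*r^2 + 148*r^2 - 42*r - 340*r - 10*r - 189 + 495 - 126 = l^2*(24*r - 12) + l*(64*r^2 + 144*r - 88) + 32*r^3 + 48*r^2 - 392*r + 180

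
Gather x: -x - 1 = -x - 1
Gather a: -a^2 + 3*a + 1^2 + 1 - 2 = -a^2 + 3*a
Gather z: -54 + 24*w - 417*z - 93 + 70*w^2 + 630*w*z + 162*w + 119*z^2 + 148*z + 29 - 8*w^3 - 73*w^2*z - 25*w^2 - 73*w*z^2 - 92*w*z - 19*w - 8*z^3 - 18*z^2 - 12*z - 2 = -8*w^3 + 45*w^2 + 167*w - 8*z^3 + z^2*(101 - 73*w) + z*(-73*w^2 + 538*w - 281) - 120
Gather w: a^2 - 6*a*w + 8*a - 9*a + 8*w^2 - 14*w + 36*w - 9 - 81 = a^2 - a + 8*w^2 + w*(22 - 6*a) - 90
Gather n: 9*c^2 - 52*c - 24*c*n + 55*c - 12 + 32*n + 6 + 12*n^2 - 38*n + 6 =9*c^2 + 3*c + 12*n^2 + n*(-24*c - 6)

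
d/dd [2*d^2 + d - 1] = 4*d + 1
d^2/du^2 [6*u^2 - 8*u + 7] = 12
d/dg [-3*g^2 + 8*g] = 8 - 6*g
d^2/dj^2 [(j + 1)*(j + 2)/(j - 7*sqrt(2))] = 2*(21*sqrt(2) + 100)/(j^3 - 21*sqrt(2)*j^2 + 294*j - 686*sqrt(2))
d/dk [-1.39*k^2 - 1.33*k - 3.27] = -2.78*k - 1.33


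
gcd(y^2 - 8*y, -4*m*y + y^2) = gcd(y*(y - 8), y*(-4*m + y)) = y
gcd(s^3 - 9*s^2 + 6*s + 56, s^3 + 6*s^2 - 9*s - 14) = 1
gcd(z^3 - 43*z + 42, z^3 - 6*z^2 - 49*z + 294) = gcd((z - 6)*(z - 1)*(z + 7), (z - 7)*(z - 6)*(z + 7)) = z^2 + z - 42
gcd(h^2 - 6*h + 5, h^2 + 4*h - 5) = h - 1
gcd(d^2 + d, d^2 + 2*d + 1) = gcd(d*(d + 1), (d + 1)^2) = d + 1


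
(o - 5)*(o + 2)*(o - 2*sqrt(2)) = o^3 - 3*o^2 - 2*sqrt(2)*o^2 - 10*o + 6*sqrt(2)*o + 20*sqrt(2)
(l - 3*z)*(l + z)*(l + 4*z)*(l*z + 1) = l^4*z + 2*l^3*z^2 + l^3 - 11*l^2*z^3 + 2*l^2*z - 12*l*z^4 - 11*l*z^2 - 12*z^3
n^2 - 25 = (n - 5)*(n + 5)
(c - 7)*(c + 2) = c^2 - 5*c - 14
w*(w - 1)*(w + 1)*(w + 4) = w^4 + 4*w^3 - w^2 - 4*w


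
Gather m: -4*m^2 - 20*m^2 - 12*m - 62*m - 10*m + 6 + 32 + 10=-24*m^2 - 84*m + 48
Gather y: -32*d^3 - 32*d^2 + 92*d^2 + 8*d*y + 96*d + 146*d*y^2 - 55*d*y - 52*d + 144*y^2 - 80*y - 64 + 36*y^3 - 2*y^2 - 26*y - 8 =-32*d^3 + 60*d^2 + 44*d + 36*y^3 + y^2*(146*d + 142) + y*(-47*d - 106) - 72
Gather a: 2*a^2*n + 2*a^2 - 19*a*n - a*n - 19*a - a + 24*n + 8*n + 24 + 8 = a^2*(2*n + 2) + a*(-20*n - 20) + 32*n + 32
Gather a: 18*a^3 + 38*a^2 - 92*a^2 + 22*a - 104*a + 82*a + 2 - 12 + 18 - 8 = 18*a^3 - 54*a^2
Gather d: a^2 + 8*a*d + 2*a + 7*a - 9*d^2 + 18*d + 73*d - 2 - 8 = a^2 + 9*a - 9*d^2 + d*(8*a + 91) - 10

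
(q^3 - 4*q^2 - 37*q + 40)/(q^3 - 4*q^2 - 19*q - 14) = (-q^3 + 4*q^2 + 37*q - 40)/(-q^3 + 4*q^2 + 19*q + 14)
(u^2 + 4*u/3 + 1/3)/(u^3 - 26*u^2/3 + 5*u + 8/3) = (u + 1)/(u^2 - 9*u + 8)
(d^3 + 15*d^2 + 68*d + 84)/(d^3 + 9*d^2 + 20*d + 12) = (d + 7)/(d + 1)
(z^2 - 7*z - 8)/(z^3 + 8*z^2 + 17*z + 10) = (z - 8)/(z^2 + 7*z + 10)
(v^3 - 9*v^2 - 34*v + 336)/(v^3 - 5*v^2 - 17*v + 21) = (v^2 - 2*v - 48)/(v^2 + 2*v - 3)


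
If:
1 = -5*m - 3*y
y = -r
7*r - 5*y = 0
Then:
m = -1/5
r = 0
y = 0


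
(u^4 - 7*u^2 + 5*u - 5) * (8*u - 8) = 8*u^5 - 8*u^4 - 56*u^3 + 96*u^2 - 80*u + 40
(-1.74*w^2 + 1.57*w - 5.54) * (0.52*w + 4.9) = -0.9048*w^3 - 7.7096*w^2 + 4.8122*w - 27.146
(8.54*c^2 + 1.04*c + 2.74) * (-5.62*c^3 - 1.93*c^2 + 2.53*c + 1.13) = -47.9948*c^5 - 22.327*c^4 + 4.2002*c^3 + 6.9932*c^2 + 8.1074*c + 3.0962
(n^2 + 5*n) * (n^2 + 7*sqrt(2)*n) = n^4 + 5*n^3 + 7*sqrt(2)*n^3 + 35*sqrt(2)*n^2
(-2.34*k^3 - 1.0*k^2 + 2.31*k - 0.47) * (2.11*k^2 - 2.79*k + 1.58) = -4.9374*k^5 + 4.4186*k^4 + 3.9669*k^3 - 9.0166*k^2 + 4.9611*k - 0.7426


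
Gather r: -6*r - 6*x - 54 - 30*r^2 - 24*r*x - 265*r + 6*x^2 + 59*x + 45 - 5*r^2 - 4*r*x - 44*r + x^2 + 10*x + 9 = -35*r^2 + r*(-28*x - 315) + 7*x^2 + 63*x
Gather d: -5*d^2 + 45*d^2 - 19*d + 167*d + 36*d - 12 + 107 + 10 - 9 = 40*d^2 + 184*d + 96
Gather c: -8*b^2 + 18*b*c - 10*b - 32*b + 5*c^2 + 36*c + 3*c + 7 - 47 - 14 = -8*b^2 - 42*b + 5*c^2 + c*(18*b + 39) - 54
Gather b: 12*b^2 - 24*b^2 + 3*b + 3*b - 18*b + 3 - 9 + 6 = -12*b^2 - 12*b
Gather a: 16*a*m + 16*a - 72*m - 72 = a*(16*m + 16) - 72*m - 72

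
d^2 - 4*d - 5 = (d - 5)*(d + 1)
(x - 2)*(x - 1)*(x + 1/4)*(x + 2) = x^4 - 3*x^3/4 - 17*x^2/4 + 3*x + 1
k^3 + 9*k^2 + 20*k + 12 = (k + 1)*(k + 2)*(k + 6)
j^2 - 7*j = j*(j - 7)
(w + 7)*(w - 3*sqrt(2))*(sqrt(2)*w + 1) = sqrt(2)*w^3 - 5*w^2 + 7*sqrt(2)*w^2 - 35*w - 3*sqrt(2)*w - 21*sqrt(2)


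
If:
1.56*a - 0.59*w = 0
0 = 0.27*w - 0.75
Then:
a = 1.05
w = 2.78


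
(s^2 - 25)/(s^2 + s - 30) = (s + 5)/(s + 6)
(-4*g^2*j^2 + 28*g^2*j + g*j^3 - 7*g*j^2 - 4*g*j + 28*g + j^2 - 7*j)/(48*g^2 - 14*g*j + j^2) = (-4*g^2*j^2 + 28*g^2*j + g*j^3 - 7*g*j^2 - 4*g*j + 28*g + j^2 - 7*j)/(48*g^2 - 14*g*j + j^2)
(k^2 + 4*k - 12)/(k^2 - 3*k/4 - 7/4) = 4*(-k^2 - 4*k + 12)/(-4*k^2 + 3*k + 7)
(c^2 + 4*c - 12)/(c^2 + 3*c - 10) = (c + 6)/(c + 5)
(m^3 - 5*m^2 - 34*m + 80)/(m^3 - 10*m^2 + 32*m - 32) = (m^2 - 3*m - 40)/(m^2 - 8*m + 16)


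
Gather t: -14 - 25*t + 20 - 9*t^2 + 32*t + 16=-9*t^2 + 7*t + 22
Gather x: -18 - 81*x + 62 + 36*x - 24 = 20 - 45*x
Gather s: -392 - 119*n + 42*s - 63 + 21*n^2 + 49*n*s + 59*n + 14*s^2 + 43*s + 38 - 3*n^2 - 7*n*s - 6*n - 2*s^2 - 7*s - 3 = 18*n^2 - 66*n + 12*s^2 + s*(42*n + 78) - 420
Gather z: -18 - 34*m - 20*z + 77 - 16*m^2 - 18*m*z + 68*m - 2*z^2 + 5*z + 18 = -16*m^2 + 34*m - 2*z^2 + z*(-18*m - 15) + 77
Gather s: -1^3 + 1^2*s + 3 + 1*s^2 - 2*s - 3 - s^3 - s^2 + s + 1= -s^3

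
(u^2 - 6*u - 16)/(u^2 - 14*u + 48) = (u + 2)/(u - 6)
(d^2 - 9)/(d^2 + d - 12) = (d + 3)/(d + 4)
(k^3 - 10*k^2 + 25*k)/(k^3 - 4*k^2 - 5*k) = (k - 5)/(k + 1)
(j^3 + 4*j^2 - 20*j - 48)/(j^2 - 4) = (j^2 + 2*j - 24)/(j - 2)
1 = 1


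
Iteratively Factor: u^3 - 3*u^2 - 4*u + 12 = (u + 2)*(u^2 - 5*u + 6) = (u - 3)*(u + 2)*(u - 2)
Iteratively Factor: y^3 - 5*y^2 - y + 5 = (y - 5)*(y^2 - 1) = (y - 5)*(y + 1)*(y - 1)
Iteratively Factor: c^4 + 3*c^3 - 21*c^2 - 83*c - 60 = (c + 4)*(c^3 - c^2 - 17*c - 15) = (c + 3)*(c + 4)*(c^2 - 4*c - 5) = (c - 5)*(c + 3)*(c + 4)*(c + 1)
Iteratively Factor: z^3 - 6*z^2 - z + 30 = (z - 3)*(z^2 - 3*z - 10) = (z - 5)*(z - 3)*(z + 2)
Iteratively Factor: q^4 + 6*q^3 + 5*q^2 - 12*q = (q + 3)*(q^3 + 3*q^2 - 4*q) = (q + 3)*(q + 4)*(q^2 - q) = (q - 1)*(q + 3)*(q + 4)*(q)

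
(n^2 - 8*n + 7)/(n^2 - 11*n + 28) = (n - 1)/(n - 4)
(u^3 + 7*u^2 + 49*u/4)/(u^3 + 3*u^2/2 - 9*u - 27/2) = u*(4*u^2 + 28*u + 49)/(2*(2*u^3 + 3*u^2 - 18*u - 27))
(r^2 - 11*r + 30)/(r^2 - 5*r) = (r - 6)/r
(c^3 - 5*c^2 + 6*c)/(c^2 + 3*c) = (c^2 - 5*c + 6)/(c + 3)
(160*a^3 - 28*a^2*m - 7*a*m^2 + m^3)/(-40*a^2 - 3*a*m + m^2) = -4*a + m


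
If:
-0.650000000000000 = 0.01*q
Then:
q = -65.00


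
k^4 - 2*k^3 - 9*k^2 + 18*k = k*(k - 3)*(k - 2)*(k + 3)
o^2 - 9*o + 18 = (o - 6)*(o - 3)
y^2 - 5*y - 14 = (y - 7)*(y + 2)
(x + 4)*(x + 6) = x^2 + 10*x + 24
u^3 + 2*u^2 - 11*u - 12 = (u - 3)*(u + 1)*(u + 4)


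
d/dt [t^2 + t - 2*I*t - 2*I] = 2*t + 1 - 2*I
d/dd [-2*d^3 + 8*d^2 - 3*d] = -6*d^2 + 16*d - 3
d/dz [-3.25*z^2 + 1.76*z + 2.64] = 1.76 - 6.5*z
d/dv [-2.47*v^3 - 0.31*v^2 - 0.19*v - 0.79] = -7.41*v^2 - 0.62*v - 0.19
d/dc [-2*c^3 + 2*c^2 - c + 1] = -6*c^2 + 4*c - 1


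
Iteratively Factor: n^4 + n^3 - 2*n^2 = (n)*(n^3 + n^2 - 2*n) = n^2*(n^2 + n - 2) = n^2*(n + 2)*(n - 1)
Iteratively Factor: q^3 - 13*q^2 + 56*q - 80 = (q - 5)*(q^2 - 8*q + 16) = (q - 5)*(q - 4)*(q - 4)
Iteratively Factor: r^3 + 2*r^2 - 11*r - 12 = (r + 1)*(r^2 + r - 12) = (r + 1)*(r + 4)*(r - 3)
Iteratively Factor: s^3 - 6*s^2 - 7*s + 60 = (s - 4)*(s^2 - 2*s - 15) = (s - 4)*(s + 3)*(s - 5)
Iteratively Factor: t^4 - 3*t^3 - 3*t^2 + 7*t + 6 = (t + 1)*(t^3 - 4*t^2 + t + 6) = (t + 1)^2*(t^2 - 5*t + 6) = (t - 3)*(t + 1)^2*(t - 2)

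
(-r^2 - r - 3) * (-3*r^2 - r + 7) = 3*r^4 + 4*r^3 + 3*r^2 - 4*r - 21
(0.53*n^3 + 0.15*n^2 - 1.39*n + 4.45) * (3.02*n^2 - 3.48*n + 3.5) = 1.6006*n^5 - 1.3914*n^4 - 2.8648*n^3 + 18.8012*n^2 - 20.351*n + 15.575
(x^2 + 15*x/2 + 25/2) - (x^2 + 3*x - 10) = 9*x/2 + 45/2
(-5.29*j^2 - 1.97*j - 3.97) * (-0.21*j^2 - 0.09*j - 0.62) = 1.1109*j^4 + 0.8898*j^3 + 4.2908*j^2 + 1.5787*j + 2.4614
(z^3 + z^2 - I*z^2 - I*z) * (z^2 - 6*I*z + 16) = z^5 + z^4 - 7*I*z^4 + 10*z^3 - 7*I*z^3 + 10*z^2 - 16*I*z^2 - 16*I*z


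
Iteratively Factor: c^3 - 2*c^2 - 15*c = (c)*(c^2 - 2*c - 15) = c*(c - 5)*(c + 3)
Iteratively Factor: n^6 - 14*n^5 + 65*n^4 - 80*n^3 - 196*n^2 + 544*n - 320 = (n - 2)*(n^5 - 12*n^4 + 41*n^3 + 2*n^2 - 192*n + 160) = (n - 4)*(n - 2)*(n^4 - 8*n^3 + 9*n^2 + 38*n - 40) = (n - 5)*(n - 4)*(n - 2)*(n^3 - 3*n^2 - 6*n + 8) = (n - 5)*(n - 4)^2*(n - 2)*(n^2 + n - 2) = (n - 5)*(n - 4)^2*(n - 2)*(n + 2)*(n - 1)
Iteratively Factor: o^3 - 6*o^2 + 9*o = (o - 3)*(o^2 - 3*o) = o*(o - 3)*(o - 3)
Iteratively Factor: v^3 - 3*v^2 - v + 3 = (v + 1)*(v^2 - 4*v + 3) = (v - 1)*(v + 1)*(v - 3)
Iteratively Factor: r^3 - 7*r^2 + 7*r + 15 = (r + 1)*(r^2 - 8*r + 15) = (r - 5)*(r + 1)*(r - 3)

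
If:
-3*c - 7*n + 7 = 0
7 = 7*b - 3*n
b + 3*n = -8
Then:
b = -1/8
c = 203/24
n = -21/8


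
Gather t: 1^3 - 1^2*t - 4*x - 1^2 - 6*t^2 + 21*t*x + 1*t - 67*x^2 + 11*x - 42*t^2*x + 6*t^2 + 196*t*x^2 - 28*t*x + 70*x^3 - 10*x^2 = -42*t^2*x + t*(196*x^2 - 7*x) + 70*x^3 - 77*x^2 + 7*x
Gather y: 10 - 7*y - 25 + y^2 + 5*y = y^2 - 2*y - 15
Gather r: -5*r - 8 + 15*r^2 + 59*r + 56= 15*r^2 + 54*r + 48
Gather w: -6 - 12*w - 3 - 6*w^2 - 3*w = -6*w^2 - 15*w - 9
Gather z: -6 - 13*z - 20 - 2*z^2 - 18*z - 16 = -2*z^2 - 31*z - 42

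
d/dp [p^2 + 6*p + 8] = 2*p + 6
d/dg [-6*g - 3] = -6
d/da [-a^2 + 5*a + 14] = 5 - 2*a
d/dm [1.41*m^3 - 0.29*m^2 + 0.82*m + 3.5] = 4.23*m^2 - 0.58*m + 0.82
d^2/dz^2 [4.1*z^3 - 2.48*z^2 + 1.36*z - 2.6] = 24.6*z - 4.96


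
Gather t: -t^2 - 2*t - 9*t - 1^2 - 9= -t^2 - 11*t - 10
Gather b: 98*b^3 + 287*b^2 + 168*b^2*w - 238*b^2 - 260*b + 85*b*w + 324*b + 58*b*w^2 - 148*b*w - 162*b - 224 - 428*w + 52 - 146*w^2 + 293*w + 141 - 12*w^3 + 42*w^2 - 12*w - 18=98*b^3 + b^2*(168*w + 49) + b*(58*w^2 - 63*w - 98) - 12*w^3 - 104*w^2 - 147*w - 49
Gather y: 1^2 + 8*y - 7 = 8*y - 6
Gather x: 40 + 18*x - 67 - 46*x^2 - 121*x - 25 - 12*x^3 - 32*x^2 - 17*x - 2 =-12*x^3 - 78*x^2 - 120*x - 54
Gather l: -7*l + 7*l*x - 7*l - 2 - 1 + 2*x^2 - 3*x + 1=l*(7*x - 14) + 2*x^2 - 3*x - 2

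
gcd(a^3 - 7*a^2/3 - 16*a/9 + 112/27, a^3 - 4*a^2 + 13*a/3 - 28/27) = a^2 - 11*a/3 + 28/9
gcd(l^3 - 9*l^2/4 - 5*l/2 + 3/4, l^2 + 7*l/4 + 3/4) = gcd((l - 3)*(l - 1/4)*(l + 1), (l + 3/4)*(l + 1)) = l + 1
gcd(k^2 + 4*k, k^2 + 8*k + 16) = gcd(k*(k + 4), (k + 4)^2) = k + 4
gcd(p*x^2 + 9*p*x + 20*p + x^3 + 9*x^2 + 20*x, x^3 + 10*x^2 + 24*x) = x + 4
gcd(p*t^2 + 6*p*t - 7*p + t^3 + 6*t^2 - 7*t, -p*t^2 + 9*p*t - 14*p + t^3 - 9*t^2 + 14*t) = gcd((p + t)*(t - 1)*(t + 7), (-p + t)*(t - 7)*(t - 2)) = 1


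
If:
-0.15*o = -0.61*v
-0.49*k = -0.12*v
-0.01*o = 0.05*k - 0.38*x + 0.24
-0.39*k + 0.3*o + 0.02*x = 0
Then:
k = -0.00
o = -0.05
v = -0.01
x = 0.63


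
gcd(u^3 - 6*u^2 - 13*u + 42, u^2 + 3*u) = u + 3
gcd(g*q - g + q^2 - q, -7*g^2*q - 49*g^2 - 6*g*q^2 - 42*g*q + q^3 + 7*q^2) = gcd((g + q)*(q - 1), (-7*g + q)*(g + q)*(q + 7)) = g + q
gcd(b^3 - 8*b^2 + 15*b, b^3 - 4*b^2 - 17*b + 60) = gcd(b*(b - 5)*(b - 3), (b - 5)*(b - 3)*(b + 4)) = b^2 - 8*b + 15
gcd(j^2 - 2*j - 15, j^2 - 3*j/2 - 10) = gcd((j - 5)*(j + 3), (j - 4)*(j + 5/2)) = 1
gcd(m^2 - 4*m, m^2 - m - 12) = m - 4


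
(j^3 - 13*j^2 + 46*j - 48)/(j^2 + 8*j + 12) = (j^3 - 13*j^2 + 46*j - 48)/(j^2 + 8*j + 12)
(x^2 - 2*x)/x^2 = (x - 2)/x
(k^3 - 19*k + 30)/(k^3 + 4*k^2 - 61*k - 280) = (k^2 - 5*k + 6)/(k^2 - k - 56)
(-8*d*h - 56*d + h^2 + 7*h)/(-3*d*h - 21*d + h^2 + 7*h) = (8*d - h)/(3*d - h)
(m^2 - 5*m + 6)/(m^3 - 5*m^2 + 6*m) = 1/m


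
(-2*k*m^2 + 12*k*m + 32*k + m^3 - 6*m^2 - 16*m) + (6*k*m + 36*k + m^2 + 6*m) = -2*k*m^2 + 18*k*m + 68*k + m^3 - 5*m^2 - 10*m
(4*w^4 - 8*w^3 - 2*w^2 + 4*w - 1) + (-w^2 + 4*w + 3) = 4*w^4 - 8*w^3 - 3*w^2 + 8*w + 2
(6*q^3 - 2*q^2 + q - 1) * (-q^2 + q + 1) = -6*q^5 + 8*q^4 + 3*q^3 - 1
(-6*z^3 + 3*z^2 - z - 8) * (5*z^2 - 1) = -30*z^5 + 15*z^4 + z^3 - 43*z^2 + z + 8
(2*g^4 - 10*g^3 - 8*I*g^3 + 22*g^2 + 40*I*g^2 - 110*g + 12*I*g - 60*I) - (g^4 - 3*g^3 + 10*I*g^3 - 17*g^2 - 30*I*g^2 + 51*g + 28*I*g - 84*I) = g^4 - 7*g^3 - 18*I*g^3 + 39*g^2 + 70*I*g^2 - 161*g - 16*I*g + 24*I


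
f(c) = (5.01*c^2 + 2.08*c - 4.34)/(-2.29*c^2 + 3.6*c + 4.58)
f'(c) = (4.58*c - 3.6)*(5.01*c^2 + 2.08*c - 4.34)/(-2.29*c^2 + 3.6*c + 4.58)^2 + (10.02*c + 2.08)/(-2.29*c^2 + 3.6*c + 4.58) = (22.7992*c^2 + 26.0144*c + 25.1504)/(5.2441*c^4 - 16.488*c^3 - 8.0164*c^2 + 32.976*c + 20.9764)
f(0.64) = -0.16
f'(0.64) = 1.45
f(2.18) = 15.54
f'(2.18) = 79.69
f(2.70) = -15.79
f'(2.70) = 45.64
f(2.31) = 40.22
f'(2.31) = 452.32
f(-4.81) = -1.55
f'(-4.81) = 0.10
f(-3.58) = -1.39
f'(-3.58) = 0.16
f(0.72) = -0.04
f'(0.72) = 1.56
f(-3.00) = -1.29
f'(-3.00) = 0.21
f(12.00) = -2.63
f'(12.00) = 0.05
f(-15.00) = -1.93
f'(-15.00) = 0.01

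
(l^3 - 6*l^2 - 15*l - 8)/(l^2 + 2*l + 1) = l - 8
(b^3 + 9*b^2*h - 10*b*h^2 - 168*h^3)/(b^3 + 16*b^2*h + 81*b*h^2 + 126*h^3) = (b - 4*h)/(b + 3*h)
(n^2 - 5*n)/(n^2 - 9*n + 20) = n/(n - 4)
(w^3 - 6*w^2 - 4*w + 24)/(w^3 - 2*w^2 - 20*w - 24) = (w - 2)/(w + 2)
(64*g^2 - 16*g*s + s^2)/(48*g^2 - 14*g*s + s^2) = (-8*g + s)/(-6*g + s)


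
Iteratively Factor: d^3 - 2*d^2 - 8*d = (d + 2)*(d^2 - 4*d) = d*(d + 2)*(d - 4)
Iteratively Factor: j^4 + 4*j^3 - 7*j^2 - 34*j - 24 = (j + 4)*(j^3 - 7*j - 6) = (j + 1)*(j + 4)*(j^2 - j - 6) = (j - 3)*(j + 1)*(j + 4)*(j + 2)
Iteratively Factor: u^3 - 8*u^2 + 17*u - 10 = (u - 1)*(u^2 - 7*u + 10) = (u - 2)*(u - 1)*(u - 5)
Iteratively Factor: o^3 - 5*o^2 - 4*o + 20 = (o - 2)*(o^2 - 3*o - 10) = (o - 5)*(o - 2)*(o + 2)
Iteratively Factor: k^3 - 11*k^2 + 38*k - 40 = (k - 5)*(k^2 - 6*k + 8) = (k - 5)*(k - 4)*(k - 2)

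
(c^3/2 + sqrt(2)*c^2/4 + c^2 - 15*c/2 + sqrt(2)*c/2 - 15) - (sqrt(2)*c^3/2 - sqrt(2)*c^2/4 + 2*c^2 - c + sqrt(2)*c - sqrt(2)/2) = -sqrt(2)*c^3/2 + c^3/2 - c^2 + sqrt(2)*c^2/2 - 13*c/2 - sqrt(2)*c/2 - 15 + sqrt(2)/2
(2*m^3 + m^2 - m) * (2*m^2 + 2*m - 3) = 4*m^5 + 6*m^4 - 6*m^3 - 5*m^2 + 3*m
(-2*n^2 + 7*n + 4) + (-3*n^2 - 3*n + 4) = -5*n^2 + 4*n + 8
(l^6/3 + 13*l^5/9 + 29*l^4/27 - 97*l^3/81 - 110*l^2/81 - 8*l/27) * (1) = l^6/3 + 13*l^5/9 + 29*l^4/27 - 97*l^3/81 - 110*l^2/81 - 8*l/27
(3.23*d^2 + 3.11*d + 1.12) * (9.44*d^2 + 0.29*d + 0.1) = 30.4912*d^4 + 30.2951*d^3 + 11.7977*d^2 + 0.6358*d + 0.112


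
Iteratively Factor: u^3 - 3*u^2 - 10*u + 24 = (u - 2)*(u^2 - u - 12) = (u - 2)*(u + 3)*(u - 4)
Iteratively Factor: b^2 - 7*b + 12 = (b - 3)*(b - 4)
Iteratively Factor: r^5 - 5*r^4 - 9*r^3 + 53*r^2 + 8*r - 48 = (r - 4)*(r^4 - r^3 - 13*r^2 + r + 12) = (r - 4)*(r + 1)*(r^3 - 2*r^2 - 11*r + 12) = (r - 4)^2*(r + 1)*(r^2 + 2*r - 3) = (r - 4)^2*(r + 1)*(r + 3)*(r - 1)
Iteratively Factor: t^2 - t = (t)*(t - 1)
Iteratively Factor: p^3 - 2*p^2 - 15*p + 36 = (p - 3)*(p^2 + p - 12) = (p - 3)^2*(p + 4)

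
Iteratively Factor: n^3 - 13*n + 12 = (n - 3)*(n^2 + 3*n - 4) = (n - 3)*(n + 4)*(n - 1)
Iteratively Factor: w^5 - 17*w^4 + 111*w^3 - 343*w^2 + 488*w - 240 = (w - 5)*(w^4 - 12*w^3 + 51*w^2 - 88*w + 48) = (w - 5)*(w - 4)*(w^3 - 8*w^2 + 19*w - 12) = (w - 5)*(w - 4)^2*(w^2 - 4*w + 3) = (w - 5)*(w - 4)^2*(w - 1)*(w - 3)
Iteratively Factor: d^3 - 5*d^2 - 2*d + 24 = (d - 4)*(d^2 - d - 6) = (d - 4)*(d + 2)*(d - 3)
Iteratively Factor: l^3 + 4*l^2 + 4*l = (l)*(l^2 + 4*l + 4) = l*(l + 2)*(l + 2)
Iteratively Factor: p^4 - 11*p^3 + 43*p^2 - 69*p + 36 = (p - 1)*(p^3 - 10*p^2 + 33*p - 36) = (p - 4)*(p - 1)*(p^2 - 6*p + 9) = (p - 4)*(p - 3)*(p - 1)*(p - 3)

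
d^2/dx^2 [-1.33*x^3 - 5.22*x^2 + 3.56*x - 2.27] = -7.98*x - 10.44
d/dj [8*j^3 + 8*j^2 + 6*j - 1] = 24*j^2 + 16*j + 6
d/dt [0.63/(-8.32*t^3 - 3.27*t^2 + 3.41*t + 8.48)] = (15.7248*t^2 + 4.1202*t - 2.1483)/(8.32*t^3 + 3.27*t^2 - 3.41*t - 8.48)^2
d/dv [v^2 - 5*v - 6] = 2*v - 5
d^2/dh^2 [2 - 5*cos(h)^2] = 10*cos(2*h)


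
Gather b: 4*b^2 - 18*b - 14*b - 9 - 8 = 4*b^2 - 32*b - 17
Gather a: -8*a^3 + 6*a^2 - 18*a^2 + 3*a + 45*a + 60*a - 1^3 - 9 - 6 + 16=-8*a^3 - 12*a^2 + 108*a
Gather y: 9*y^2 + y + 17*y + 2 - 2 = 9*y^2 + 18*y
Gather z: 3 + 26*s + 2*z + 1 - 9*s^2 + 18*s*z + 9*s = -9*s^2 + 35*s + z*(18*s + 2) + 4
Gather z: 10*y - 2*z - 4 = 10*y - 2*z - 4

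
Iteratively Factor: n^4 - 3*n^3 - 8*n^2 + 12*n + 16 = (n - 4)*(n^3 + n^2 - 4*n - 4) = (n - 4)*(n - 2)*(n^2 + 3*n + 2) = (n - 4)*(n - 2)*(n + 1)*(n + 2)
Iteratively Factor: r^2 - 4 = (r - 2)*(r + 2)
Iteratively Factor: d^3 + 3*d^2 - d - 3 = (d - 1)*(d^2 + 4*d + 3) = (d - 1)*(d + 3)*(d + 1)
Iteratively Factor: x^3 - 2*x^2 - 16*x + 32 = (x - 4)*(x^2 + 2*x - 8) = (x - 4)*(x + 4)*(x - 2)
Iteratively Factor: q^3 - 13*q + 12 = (q - 3)*(q^2 + 3*q - 4) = (q - 3)*(q + 4)*(q - 1)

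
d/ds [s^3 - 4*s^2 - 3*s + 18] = 3*s^2 - 8*s - 3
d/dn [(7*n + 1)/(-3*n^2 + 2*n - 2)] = (21*n^2 + 6*n - 16)/(9*n^4 - 12*n^3 + 16*n^2 - 8*n + 4)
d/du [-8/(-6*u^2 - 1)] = -96*u/(6*u^2 + 1)^2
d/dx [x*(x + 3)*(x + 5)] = 3*x^2 + 16*x + 15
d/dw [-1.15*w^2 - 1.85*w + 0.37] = -2.3*w - 1.85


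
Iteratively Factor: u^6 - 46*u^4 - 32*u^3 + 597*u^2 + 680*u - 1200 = (u + 4)*(u^5 - 4*u^4 - 30*u^3 + 88*u^2 + 245*u - 300) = (u - 5)*(u + 4)*(u^4 + u^3 - 25*u^2 - 37*u + 60) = (u - 5)^2*(u + 4)*(u^3 + 6*u^2 + 5*u - 12) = (u - 5)^2*(u - 1)*(u + 4)*(u^2 + 7*u + 12) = (u - 5)^2*(u - 1)*(u + 4)^2*(u + 3)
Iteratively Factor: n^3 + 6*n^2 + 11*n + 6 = (n + 2)*(n^2 + 4*n + 3) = (n + 1)*(n + 2)*(n + 3)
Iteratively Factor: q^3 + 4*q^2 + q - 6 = (q + 3)*(q^2 + q - 2) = (q - 1)*(q + 3)*(q + 2)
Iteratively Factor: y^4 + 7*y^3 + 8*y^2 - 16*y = (y + 4)*(y^3 + 3*y^2 - 4*y) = (y - 1)*(y + 4)*(y^2 + 4*y) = y*(y - 1)*(y + 4)*(y + 4)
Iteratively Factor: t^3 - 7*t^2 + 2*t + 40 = (t - 5)*(t^2 - 2*t - 8) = (t - 5)*(t - 4)*(t + 2)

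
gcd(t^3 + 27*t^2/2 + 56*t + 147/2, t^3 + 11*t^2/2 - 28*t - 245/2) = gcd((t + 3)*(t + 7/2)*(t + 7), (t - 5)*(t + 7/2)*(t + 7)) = t^2 + 21*t/2 + 49/2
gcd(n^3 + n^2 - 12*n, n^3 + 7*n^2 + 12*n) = n^2 + 4*n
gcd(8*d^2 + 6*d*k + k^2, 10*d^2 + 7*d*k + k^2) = 2*d + k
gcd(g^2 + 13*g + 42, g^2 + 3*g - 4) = 1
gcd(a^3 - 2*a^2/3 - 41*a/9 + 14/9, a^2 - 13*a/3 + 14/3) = a - 7/3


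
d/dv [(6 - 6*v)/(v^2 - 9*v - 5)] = 6*(v^2 - 2*v + 14)/(v^4 - 18*v^3 + 71*v^2 + 90*v + 25)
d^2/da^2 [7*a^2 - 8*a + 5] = 14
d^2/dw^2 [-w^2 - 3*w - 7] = -2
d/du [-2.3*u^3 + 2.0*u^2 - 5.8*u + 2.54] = -6.9*u^2 + 4.0*u - 5.8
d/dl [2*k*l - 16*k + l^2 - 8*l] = 2*k + 2*l - 8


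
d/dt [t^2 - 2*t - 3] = 2*t - 2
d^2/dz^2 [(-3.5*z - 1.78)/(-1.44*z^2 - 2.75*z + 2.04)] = ((2.88*z + 2.75)*(3.5*z + 1.78)*(5.76*z + 5.5) - (30.24*z + 24.3764)*(1.44*z^2 + 2.75*z - 2.04))/(1.44*z^2 + 2.75*z - 2.04)^3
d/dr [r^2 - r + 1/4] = 2*r - 1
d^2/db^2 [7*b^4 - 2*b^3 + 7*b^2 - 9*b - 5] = 84*b^2 - 12*b + 14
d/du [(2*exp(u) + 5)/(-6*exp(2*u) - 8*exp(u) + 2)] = (3*exp(2*u) + 15*exp(u) + 11)*exp(u)/(9*exp(4*u) + 24*exp(3*u) + 10*exp(2*u) - 8*exp(u) + 1)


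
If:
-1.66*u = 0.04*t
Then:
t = -41.5*u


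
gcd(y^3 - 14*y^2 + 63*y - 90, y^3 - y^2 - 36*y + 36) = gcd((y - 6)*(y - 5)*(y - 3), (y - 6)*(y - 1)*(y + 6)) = y - 6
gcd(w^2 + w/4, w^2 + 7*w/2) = w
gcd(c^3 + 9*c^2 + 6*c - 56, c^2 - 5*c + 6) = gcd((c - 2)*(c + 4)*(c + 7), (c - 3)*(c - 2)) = c - 2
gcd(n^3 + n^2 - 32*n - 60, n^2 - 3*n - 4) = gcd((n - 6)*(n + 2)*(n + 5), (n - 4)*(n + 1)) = 1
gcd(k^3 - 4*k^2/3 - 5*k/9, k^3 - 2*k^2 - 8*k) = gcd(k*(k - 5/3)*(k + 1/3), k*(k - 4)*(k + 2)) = k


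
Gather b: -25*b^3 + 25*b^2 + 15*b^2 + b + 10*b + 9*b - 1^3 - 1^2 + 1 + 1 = -25*b^3 + 40*b^2 + 20*b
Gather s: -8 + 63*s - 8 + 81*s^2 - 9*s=81*s^2 + 54*s - 16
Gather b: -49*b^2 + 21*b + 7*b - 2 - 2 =-49*b^2 + 28*b - 4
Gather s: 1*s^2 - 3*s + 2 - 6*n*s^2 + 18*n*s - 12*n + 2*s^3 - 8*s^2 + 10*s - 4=-12*n + 2*s^3 + s^2*(-6*n - 7) + s*(18*n + 7) - 2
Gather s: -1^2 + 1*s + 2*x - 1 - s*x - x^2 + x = s*(1 - x) - x^2 + 3*x - 2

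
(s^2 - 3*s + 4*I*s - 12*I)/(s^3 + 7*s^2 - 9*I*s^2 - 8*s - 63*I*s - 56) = (s^2 + s*(-3 + 4*I) - 12*I)/(s^3 + s^2*(7 - 9*I) - s*(8 + 63*I) - 56)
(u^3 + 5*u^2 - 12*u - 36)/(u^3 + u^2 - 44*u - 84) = (u - 3)/(u - 7)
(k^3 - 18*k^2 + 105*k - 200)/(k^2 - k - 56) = (k^2 - 10*k + 25)/(k + 7)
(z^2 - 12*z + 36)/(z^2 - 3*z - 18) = (z - 6)/(z + 3)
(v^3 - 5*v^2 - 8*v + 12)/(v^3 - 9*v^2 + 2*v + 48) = (v^2 - 7*v + 6)/(v^2 - 11*v + 24)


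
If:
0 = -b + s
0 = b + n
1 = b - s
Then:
No Solution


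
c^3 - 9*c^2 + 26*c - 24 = (c - 4)*(c - 3)*(c - 2)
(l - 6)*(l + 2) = l^2 - 4*l - 12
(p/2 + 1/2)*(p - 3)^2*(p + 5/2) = p^4/2 - 5*p^3/4 - 19*p^2/4 + 33*p/4 + 45/4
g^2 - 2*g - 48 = (g - 8)*(g + 6)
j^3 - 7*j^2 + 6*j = j*(j - 6)*(j - 1)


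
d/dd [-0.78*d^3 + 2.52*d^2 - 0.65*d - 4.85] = -2.34*d^2 + 5.04*d - 0.65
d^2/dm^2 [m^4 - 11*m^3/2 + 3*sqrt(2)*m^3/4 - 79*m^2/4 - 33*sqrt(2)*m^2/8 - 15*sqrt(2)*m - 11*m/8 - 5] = 12*m^2 - 33*m + 9*sqrt(2)*m/2 - 79/2 - 33*sqrt(2)/4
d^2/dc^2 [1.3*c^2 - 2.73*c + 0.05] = 2.60000000000000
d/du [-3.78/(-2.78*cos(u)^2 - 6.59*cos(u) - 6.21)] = (21.0168*cos(u) + 24.9102)*sin(u)/(2.78*cos(u)^2 + 6.59*cos(u) + 6.21)^2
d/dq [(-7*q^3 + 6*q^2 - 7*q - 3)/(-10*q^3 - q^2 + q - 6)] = (67*q^4 - 154*q^3 + 35*q^2 - 78*q + 45)/(100*q^6 + 20*q^5 - 19*q^4 + 118*q^3 + 13*q^2 - 12*q + 36)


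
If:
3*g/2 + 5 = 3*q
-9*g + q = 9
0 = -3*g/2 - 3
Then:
No Solution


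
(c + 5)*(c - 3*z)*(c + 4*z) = c^3 + c^2*z + 5*c^2 - 12*c*z^2 + 5*c*z - 60*z^2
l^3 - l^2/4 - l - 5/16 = (l - 5/4)*(l + 1/2)^2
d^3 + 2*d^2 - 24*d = d*(d - 4)*(d + 6)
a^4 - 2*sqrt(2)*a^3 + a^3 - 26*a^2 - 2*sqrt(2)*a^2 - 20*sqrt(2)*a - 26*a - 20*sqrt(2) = (a + 1)*(a - 5*sqrt(2))*(a + sqrt(2))*(a + 2*sqrt(2))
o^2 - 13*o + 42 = (o - 7)*(o - 6)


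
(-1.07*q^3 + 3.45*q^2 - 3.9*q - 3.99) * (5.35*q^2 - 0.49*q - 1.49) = -5.7245*q^5 + 18.9818*q^4 - 20.9612*q^3 - 24.576*q^2 + 7.7661*q + 5.9451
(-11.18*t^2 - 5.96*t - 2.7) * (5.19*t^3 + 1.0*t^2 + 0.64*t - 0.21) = -58.0242*t^5 - 42.1124*t^4 - 27.1282*t^3 - 4.1666*t^2 - 0.4764*t + 0.567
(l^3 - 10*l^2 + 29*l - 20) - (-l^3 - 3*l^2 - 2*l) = 2*l^3 - 7*l^2 + 31*l - 20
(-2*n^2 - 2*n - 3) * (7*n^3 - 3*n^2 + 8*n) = -14*n^5 - 8*n^4 - 31*n^3 - 7*n^2 - 24*n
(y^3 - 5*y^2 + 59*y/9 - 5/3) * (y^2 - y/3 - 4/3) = y^5 - 16*y^4/3 + 62*y^3/9 + 76*y^2/27 - 221*y/27 + 20/9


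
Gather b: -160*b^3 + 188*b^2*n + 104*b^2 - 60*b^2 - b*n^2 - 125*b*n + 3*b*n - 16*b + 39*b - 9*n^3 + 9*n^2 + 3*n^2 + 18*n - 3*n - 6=-160*b^3 + b^2*(188*n + 44) + b*(-n^2 - 122*n + 23) - 9*n^3 + 12*n^2 + 15*n - 6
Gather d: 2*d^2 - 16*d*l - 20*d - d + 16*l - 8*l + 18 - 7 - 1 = 2*d^2 + d*(-16*l - 21) + 8*l + 10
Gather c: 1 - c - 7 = -c - 6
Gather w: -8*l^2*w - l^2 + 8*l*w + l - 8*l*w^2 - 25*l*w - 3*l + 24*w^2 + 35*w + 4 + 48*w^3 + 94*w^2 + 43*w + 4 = -l^2 - 2*l + 48*w^3 + w^2*(118 - 8*l) + w*(-8*l^2 - 17*l + 78) + 8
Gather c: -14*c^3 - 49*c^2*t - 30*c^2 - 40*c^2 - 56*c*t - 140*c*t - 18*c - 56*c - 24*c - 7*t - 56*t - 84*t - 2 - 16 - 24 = -14*c^3 + c^2*(-49*t - 70) + c*(-196*t - 98) - 147*t - 42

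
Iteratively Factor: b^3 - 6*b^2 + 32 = (b - 4)*(b^2 - 2*b - 8) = (b - 4)^2*(b + 2)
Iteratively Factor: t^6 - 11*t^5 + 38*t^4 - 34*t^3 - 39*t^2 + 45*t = (t)*(t^5 - 11*t^4 + 38*t^3 - 34*t^2 - 39*t + 45) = t*(t - 3)*(t^4 - 8*t^3 + 14*t^2 + 8*t - 15) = t*(t - 3)*(t + 1)*(t^3 - 9*t^2 + 23*t - 15) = t*(t - 5)*(t - 3)*(t + 1)*(t^2 - 4*t + 3) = t*(t - 5)*(t - 3)*(t - 1)*(t + 1)*(t - 3)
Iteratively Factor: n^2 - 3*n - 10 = (n - 5)*(n + 2)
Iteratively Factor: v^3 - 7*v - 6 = (v + 2)*(v^2 - 2*v - 3) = (v + 1)*(v + 2)*(v - 3)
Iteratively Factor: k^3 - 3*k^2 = (k - 3)*(k^2) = k*(k - 3)*(k)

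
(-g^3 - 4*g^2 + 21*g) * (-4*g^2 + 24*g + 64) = 4*g^5 - 8*g^4 - 244*g^3 + 248*g^2 + 1344*g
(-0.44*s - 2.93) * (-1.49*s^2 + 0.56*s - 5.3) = 0.6556*s^3 + 4.1193*s^2 + 0.6912*s + 15.529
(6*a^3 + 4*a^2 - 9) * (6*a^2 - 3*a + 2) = 36*a^5 + 6*a^4 - 46*a^2 + 27*a - 18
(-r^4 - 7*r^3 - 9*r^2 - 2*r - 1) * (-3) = 3*r^4 + 21*r^3 + 27*r^2 + 6*r + 3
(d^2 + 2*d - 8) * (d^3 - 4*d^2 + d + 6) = d^5 - 2*d^4 - 15*d^3 + 40*d^2 + 4*d - 48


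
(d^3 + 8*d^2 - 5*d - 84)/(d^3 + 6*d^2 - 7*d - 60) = (d + 7)/(d + 5)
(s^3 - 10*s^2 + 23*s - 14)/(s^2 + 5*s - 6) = (s^2 - 9*s + 14)/(s + 6)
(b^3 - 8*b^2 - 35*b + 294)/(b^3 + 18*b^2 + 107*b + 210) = (b^2 - 14*b + 49)/(b^2 + 12*b + 35)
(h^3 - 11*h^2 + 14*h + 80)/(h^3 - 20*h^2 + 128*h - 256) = (h^2 - 3*h - 10)/(h^2 - 12*h + 32)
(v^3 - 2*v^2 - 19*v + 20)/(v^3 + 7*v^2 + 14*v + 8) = (v^2 - 6*v + 5)/(v^2 + 3*v + 2)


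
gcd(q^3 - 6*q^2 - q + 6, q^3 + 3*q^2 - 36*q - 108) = q - 6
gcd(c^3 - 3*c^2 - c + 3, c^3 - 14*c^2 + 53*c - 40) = c - 1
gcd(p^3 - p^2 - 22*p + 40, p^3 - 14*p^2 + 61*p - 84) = p - 4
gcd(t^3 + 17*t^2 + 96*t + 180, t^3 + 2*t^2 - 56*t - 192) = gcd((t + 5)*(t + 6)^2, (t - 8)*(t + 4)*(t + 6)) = t + 6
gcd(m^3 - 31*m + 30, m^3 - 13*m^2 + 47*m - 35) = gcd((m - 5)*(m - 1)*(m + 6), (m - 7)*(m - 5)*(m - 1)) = m^2 - 6*m + 5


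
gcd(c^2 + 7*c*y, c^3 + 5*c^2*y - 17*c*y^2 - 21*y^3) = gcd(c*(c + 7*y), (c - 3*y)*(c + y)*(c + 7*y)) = c + 7*y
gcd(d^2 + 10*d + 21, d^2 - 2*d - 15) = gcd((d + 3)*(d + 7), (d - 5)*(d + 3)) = d + 3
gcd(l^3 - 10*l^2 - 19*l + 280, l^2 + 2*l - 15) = l + 5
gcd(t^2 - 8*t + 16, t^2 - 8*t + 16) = t^2 - 8*t + 16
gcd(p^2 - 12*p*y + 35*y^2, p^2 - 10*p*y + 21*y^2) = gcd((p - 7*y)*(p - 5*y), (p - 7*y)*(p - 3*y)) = -p + 7*y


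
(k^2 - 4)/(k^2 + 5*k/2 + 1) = 2*(k - 2)/(2*k + 1)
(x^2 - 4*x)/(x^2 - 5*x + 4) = x/(x - 1)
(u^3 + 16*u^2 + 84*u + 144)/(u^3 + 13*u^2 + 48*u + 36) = (u + 4)/(u + 1)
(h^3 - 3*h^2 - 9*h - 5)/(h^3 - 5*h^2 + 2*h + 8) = (h^2 - 4*h - 5)/(h^2 - 6*h + 8)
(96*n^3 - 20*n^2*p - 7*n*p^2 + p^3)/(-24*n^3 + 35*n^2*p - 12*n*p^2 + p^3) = (4*n + p)/(-n + p)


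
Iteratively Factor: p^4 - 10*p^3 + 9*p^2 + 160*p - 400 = (p + 4)*(p^3 - 14*p^2 + 65*p - 100) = (p - 5)*(p + 4)*(p^2 - 9*p + 20) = (p - 5)*(p - 4)*(p + 4)*(p - 5)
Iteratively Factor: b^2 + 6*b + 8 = (b + 4)*(b + 2)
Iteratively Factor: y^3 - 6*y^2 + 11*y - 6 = (y - 2)*(y^2 - 4*y + 3) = (y - 3)*(y - 2)*(y - 1)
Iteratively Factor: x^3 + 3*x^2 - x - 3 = (x + 3)*(x^2 - 1) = (x + 1)*(x + 3)*(x - 1)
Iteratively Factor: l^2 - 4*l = (l - 4)*(l)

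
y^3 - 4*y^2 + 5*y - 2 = (y - 2)*(y - 1)^2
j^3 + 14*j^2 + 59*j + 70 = (j + 2)*(j + 5)*(j + 7)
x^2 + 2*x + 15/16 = (x + 3/4)*(x + 5/4)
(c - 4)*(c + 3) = c^2 - c - 12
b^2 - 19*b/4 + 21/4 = (b - 3)*(b - 7/4)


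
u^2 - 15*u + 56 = (u - 8)*(u - 7)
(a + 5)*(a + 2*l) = a^2 + 2*a*l + 5*a + 10*l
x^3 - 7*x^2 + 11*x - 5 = (x - 5)*(x - 1)^2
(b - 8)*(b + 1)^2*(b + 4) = b^4 - 2*b^3 - 39*b^2 - 68*b - 32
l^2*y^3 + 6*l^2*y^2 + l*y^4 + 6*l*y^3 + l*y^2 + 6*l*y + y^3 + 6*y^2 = y*(l + y)*(y + 6)*(l*y + 1)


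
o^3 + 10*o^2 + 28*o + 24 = (o + 2)^2*(o + 6)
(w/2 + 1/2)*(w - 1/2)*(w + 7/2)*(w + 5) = w^4/2 + 9*w^3/2 + 85*w^2/8 + 9*w/4 - 35/8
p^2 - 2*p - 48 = (p - 8)*(p + 6)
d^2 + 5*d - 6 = (d - 1)*(d + 6)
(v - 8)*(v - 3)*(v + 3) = v^3 - 8*v^2 - 9*v + 72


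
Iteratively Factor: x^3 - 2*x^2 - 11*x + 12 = (x + 3)*(x^2 - 5*x + 4) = (x - 4)*(x + 3)*(x - 1)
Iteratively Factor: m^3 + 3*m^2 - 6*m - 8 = (m - 2)*(m^2 + 5*m + 4) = (m - 2)*(m + 1)*(m + 4)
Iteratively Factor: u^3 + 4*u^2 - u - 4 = (u + 1)*(u^2 + 3*u - 4) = (u + 1)*(u + 4)*(u - 1)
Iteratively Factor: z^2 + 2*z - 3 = (z - 1)*(z + 3)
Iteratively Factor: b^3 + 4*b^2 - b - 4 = (b + 1)*(b^2 + 3*b - 4) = (b + 1)*(b + 4)*(b - 1)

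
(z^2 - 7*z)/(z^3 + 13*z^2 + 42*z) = (z - 7)/(z^2 + 13*z + 42)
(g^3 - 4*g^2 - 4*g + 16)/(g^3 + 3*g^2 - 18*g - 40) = (g - 2)/(g + 5)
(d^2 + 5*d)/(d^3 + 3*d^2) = (d + 5)/(d*(d + 3))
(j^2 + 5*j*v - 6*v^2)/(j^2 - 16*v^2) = (j^2 + 5*j*v - 6*v^2)/(j^2 - 16*v^2)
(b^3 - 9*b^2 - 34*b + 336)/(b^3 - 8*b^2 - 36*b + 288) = (b - 7)/(b - 6)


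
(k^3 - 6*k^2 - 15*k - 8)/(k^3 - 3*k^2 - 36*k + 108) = (k^3 - 6*k^2 - 15*k - 8)/(k^3 - 3*k^2 - 36*k + 108)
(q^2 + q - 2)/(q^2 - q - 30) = (-q^2 - q + 2)/(-q^2 + q + 30)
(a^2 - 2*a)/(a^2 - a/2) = 2*(a - 2)/(2*a - 1)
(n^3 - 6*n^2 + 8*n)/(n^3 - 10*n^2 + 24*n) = (n - 2)/(n - 6)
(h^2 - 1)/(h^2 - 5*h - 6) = (h - 1)/(h - 6)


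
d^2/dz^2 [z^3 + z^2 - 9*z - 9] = 6*z + 2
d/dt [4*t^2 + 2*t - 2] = 8*t + 2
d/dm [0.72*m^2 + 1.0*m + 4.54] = 1.44*m + 1.0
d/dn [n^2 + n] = 2*n + 1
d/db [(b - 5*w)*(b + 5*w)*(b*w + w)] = w*(3*b^2 + 2*b - 25*w^2)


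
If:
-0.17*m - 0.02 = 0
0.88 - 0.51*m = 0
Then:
No Solution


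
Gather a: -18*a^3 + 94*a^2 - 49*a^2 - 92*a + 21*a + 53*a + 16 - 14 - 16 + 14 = -18*a^3 + 45*a^2 - 18*a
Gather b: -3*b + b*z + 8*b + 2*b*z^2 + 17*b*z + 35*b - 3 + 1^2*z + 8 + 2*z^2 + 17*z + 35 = b*(2*z^2 + 18*z + 40) + 2*z^2 + 18*z + 40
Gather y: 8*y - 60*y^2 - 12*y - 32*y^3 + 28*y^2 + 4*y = -32*y^3 - 32*y^2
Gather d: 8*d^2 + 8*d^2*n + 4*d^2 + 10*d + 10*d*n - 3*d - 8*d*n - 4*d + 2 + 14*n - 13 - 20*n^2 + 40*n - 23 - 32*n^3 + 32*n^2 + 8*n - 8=d^2*(8*n + 12) + d*(2*n + 3) - 32*n^3 + 12*n^2 + 62*n - 42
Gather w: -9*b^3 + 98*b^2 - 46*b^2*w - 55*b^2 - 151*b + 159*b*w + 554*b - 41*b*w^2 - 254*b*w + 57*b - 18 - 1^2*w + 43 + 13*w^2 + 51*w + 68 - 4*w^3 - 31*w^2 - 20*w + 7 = -9*b^3 + 43*b^2 + 460*b - 4*w^3 + w^2*(-41*b - 18) + w*(-46*b^2 - 95*b + 30) + 100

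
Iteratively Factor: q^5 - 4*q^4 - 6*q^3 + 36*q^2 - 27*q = (q - 1)*(q^4 - 3*q^3 - 9*q^2 + 27*q) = q*(q - 1)*(q^3 - 3*q^2 - 9*q + 27) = q*(q - 3)*(q - 1)*(q^2 - 9) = q*(q - 3)^2*(q - 1)*(q + 3)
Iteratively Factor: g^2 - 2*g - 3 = (g + 1)*(g - 3)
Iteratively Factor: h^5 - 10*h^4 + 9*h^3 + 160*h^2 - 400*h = (h + 4)*(h^4 - 14*h^3 + 65*h^2 - 100*h) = h*(h + 4)*(h^3 - 14*h^2 + 65*h - 100) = h*(h - 4)*(h + 4)*(h^2 - 10*h + 25) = h*(h - 5)*(h - 4)*(h + 4)*(h - 5)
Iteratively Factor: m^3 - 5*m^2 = (m - 5)*(m^2) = m*(m - 5)*(m)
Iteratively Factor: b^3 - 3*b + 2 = (b + 2)*(b^2 - 2*b + 1) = (b - 1)*(b + 2)*(b - 1)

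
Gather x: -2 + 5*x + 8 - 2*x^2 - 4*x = -2*x^2 + x + 6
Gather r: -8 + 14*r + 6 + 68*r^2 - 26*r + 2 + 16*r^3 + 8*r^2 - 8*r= 16*r^3 + 76*r^2 - 20*r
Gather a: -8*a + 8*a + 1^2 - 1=0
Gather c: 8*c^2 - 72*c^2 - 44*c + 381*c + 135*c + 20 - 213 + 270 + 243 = -64*c^2 + 472*c + 320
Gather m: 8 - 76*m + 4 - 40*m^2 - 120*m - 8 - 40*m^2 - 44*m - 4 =-80*m^2 - 240*m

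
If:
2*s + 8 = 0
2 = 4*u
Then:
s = -4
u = 1/2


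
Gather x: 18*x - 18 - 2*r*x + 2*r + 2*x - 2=2*r + x*(20 - 2*r) - 20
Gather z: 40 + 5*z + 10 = 5*z + 50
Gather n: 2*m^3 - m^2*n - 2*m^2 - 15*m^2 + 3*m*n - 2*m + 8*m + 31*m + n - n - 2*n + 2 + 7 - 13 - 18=2*m^3 - 17*m^2 + 37*m + n*(-m^2 + 3*m - 2) - 22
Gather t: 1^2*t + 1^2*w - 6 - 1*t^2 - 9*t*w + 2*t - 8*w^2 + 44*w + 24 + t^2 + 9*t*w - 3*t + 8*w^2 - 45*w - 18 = 0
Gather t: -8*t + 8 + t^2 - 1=t^2 - 8*t + 7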